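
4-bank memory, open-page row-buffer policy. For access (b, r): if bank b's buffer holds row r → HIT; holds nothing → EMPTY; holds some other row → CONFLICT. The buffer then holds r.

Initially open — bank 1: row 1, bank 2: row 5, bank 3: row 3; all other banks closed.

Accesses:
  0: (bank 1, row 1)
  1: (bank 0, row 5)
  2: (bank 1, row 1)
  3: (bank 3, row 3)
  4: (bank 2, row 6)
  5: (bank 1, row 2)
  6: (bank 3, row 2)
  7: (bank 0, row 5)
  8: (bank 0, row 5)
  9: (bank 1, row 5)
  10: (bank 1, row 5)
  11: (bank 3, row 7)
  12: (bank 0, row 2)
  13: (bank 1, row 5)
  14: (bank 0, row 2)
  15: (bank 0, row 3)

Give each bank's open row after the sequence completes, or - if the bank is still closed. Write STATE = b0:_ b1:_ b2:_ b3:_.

STATE = b0:3 b1:5 b2:6 b3:7

step 0: bank1 1->1 [HIT]
step 1: bank0 None->5 [EMPTY]
step 2: bank1 1->1 [HIT]
step 3: bank3 3->3 [HIT]
step 4: bank2 5->6 [CONFLICT]
step 5: bank1 1->2 [CONFLICT]
step 6: bank3 3->2 [CONFLICT]
step 7: bank0 5->5 [HIT]
step 8: bank0 5->5 [HIT]
step 9: bank1 2->5 [CONFLICT]
step 10: bank1 5->5 [HIT]
step 11: bank3 2->7 [CONFLICT]
step 12: bank0 5->2 [CONFLICT]
step 13: bank1 5->5 [HIT]
step 14: bank0 2->2 [HIT]
step 15: bank0 2->3 [CONFLICT]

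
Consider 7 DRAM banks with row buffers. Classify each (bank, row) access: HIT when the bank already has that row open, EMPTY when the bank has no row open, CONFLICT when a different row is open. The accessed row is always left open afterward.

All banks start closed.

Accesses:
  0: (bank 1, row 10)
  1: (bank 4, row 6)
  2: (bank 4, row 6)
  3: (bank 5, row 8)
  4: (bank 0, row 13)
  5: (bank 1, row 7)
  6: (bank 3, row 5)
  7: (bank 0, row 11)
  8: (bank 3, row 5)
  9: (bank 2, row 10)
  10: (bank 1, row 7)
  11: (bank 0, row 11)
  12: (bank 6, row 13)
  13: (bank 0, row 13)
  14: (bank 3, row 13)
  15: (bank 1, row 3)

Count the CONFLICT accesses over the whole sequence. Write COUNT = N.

0: bank 1 row 10 — prev None → EMPTY
1: bank 4 row 6 — prev None → EMPTY
2: bank 4 row 6 — prev 6 → HIT
3: bank 5 row 8 — prev None → EMPTY
4: bank 0 row 13 — prev None → EMPTY
5: bank 1 row 7 — prev 10 → CONFLICT
6: bank 3 row 5 — prev None → EMPTY
7: bank 0 row 11 — prev 13 → CONFLICT
8: bank 3 row 5 — prev 5 → HIT
9: bank 2 row 10 — prev None → EMPTY
10: bank 1 row 7 — prev 7 → HIT
11: bank 0 row 11 — prev 11 → HIT
12: bank 6 row 13 — prev None → EMPTY
13: bank 0 row 13 — prev 11 → CONFLICT
14: bank 3 row 13 — prev 5 → CONFLICT
15: bank 1 row 3 — prev 7 → CONFLICT

COUNT = 5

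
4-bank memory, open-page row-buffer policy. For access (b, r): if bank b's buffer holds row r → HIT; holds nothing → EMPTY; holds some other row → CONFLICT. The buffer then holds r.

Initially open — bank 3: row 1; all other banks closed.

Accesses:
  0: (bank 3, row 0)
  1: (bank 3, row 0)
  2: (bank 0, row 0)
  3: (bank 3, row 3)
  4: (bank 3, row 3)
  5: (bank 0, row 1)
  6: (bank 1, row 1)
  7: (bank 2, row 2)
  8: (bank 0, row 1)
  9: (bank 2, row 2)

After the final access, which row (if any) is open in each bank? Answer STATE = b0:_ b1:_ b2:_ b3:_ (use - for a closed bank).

STATE = b0:1 b1:1 b2:2 b3:3

#0 (3,0) C  (was 1)
#1 (3,0) H  (was 0)
#2 (0,0) E
#3 (3,3) C  (was 0)
#4 (3,3) H  (was 3)
#5 (0,1) C  (was 0)
#6 (1,1) E
#7 (2,2) E
#8 (0,1) H  (was 1)
#9 (2,2) H  (was 2)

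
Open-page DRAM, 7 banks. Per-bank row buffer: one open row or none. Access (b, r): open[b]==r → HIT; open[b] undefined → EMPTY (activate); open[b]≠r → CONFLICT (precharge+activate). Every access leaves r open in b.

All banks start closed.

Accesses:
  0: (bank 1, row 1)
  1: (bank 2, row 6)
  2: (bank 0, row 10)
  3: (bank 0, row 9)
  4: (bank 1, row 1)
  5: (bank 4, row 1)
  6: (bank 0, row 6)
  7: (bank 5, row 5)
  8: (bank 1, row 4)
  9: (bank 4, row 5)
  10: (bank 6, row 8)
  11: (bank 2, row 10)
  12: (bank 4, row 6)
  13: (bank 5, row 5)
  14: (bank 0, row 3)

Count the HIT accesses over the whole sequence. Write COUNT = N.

COUNT = 2

0: bank 1 row 1 — prev None → EMPTY
1: bank 2 row 6 — prev None → EMPTY
2: bank 0 row 10 — prev None → EMPTY
3: bank 0 row 9 — prev 10 → CONFLICT
4: bank 1 row 1 — prev 1 → HIT
5: bank 4 row 1 — prev None → EMPTY
6: bank 0 row 6 — prev 9 → CONFLICT
7: bank 5 row 5 — prev None → EMPTY
8: bank 1 row 4 — prev 1 → CONFLICT
9: bank 4 row 5 — prev 1 → CONFLICT
10: bank 6 row 8 — prev None → EMPTY
11: bank 2 row 10 — prev 6 → CONFLICT
12: bank 4 row 6 — prev 5 → CONFLICT
13: bank 5 row 5 — prev 5 → HIT
14: bank 0 row 3 — prev 6 → CONFLICT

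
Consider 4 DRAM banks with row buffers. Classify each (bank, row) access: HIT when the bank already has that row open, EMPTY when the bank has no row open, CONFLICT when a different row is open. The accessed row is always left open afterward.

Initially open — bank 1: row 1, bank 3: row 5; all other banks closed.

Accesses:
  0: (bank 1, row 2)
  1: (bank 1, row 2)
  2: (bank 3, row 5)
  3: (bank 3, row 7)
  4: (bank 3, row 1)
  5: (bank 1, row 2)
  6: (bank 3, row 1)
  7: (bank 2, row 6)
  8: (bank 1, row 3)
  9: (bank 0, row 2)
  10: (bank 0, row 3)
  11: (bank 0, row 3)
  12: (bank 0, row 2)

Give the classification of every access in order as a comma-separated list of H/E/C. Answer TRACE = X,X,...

step 0: bank1 1->2 [CONFLICT]
step 1: bank1 2->2 [HIT]
step 2: bank3 5->5 [HIT]
step 3: bank3 5->7 [CONFLICT]
step 4: bank3 7->1 [CONFLICT]
step 5: bank1 2->2 [HIT]
step 6: bank3 1->1 [HIT]
step 7: bank2 None->6 [EMPTY]
step 8: bank1 2->3 [CONFLICT]
step 9: bank0 None->2 [EMPTY]
step 10: bank0 2->3 [CONFLICT]
step 11: bank0 3->3 [HIT]
step 12: bank0 3->2 [CONFLICT]

TRACE = C,H,H,C,C,H,H,E,C,E,C,H,C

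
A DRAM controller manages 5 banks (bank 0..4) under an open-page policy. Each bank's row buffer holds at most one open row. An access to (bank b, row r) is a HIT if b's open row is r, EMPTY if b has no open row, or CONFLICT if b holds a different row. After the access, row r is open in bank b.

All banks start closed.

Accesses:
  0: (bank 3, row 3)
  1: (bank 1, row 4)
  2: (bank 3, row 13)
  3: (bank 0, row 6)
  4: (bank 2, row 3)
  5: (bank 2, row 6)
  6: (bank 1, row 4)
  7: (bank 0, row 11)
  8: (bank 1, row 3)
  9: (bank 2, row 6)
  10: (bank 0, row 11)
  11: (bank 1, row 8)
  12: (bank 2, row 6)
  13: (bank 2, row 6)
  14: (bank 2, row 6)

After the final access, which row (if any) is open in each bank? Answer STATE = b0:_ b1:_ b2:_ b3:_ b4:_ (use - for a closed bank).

0: bank 3 row 3 — prev None → EMPTY
1: bank 1 row 4 — prev None → EMPTY
2: bank 3 row 13 — prev 3 → CONFLICT
3: bank 0 row 6 — prev None → EMPTY
4: bank 2 row 3 — prev None → EMPTY
5: bank 2 row 6 — prev 3 → CONFLICT
6: bank 1 row 4 — prev 4 → HIT
7: bank 0 row 11 — prev 6 → CONFLICT
8: bank 1 row 3 — prev 4 → CONFLICT
9: bank 2 row 6 — prev 6 → HIT
10: bank 0 row 11 — prev 11 → HIT
11: bank 1 row 8 — prev 3 → CONFLICT
12: bank 2 row 6 — prev 6 → HIT
13: bank 2 row 6 — prev 6 → HIT
14: bank 2 row 6 — prev 6 → HIT

STATE = b0:11 b1:8 b2:6 b3:13 b4:-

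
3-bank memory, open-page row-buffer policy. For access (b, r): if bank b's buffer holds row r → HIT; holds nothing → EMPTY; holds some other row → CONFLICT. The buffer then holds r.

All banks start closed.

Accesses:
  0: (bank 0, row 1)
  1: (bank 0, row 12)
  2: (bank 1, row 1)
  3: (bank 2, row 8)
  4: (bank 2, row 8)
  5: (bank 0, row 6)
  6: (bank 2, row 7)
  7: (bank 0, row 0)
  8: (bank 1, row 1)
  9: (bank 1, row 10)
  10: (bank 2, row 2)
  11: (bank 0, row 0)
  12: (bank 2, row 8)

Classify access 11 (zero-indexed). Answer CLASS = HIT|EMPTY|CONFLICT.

0: bank 0 row 1 — prev None → EMPTY
1: bank 0 row 12 — prev 1 → CONFLICT
2: bank 1 row 1 — prev None → EMPTY
3: bank 2 row 8 — prev None → EMPTY
4: bank 2 row 8 — prev 8 → HIT
5: bank 0 row 6 — prev 12 → CONFLICT
6: bank 2 row 7 — prev 8 → CONFLICT
7: bank 0 row 0 — prev 6 → CONFLICT
8: bank 1 row 1 — prev 1 → HIT
9: bank 1 row 10 — prev 1 → CONFLICT
10: bank 2 row 2 — prev 7 → CONFLICT
11: bank 0 row 0 — prev 0 → HIT
12: bank 2 row 8 — prev 2 → CONFLICT

CLASS = HIT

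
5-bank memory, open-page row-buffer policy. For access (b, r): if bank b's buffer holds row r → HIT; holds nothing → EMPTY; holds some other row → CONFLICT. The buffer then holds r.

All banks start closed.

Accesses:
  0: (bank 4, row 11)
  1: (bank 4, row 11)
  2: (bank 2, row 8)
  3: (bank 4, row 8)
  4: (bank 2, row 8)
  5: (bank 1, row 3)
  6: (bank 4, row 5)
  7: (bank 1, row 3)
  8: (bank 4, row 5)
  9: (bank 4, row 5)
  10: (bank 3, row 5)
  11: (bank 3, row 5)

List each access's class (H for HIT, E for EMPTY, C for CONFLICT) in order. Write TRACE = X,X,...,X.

TRACE = E,H,E,C,H,E,C,H,H,H,E,H

  [0] b4 r11: no row ⇒ E
  [1] b4 r11: had r11 ⇒ H
  [2] b2 r8: no row ⇒ E
  [3] b4 r8: had r11 ⇒ C
  [4] b2 r8: had r8 ⇒ H
  [5] b1 r3: no row ⇒ E
  [6] b4 r5: had r8 ⇒ C
  [7] b1 r3: had r3 ⇒ H
  [8] b4 r5: had r5 ⇒ H
  [9] b4 r5: had r5 ⇒ H
  [10] b3 r5: no row ⇒ E
  [11] b3 r5: had r5 ⇒ H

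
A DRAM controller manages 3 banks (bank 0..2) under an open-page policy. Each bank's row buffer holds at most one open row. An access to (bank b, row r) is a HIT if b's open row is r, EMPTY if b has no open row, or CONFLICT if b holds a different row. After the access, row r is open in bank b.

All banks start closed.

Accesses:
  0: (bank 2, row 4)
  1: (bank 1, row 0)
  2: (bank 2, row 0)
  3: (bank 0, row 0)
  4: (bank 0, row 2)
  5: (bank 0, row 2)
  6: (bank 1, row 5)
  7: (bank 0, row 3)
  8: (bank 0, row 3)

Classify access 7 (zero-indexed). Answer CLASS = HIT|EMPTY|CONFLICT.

#0 (2,4) E
#1 (1,0) E
#2 (2,0) C  (was 4)
#3 (0,0) E
#4 (0,2) C  (was 0)
#5 (0,2) H  (was 2)
#6 (1,5) C  (was 0)
#7 (0,3) C  (was 2)
#8 (0,3) H  (was 3)

CLASS = CONFLICT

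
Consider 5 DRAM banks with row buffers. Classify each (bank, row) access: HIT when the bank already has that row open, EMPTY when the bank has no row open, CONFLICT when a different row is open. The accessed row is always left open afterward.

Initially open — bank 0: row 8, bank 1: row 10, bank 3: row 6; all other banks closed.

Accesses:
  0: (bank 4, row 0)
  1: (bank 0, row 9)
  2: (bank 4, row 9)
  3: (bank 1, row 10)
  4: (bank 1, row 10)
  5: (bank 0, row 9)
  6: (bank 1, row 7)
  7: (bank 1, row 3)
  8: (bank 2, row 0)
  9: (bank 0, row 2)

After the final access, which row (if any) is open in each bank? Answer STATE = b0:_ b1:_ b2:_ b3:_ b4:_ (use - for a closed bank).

STATE = b0:2 b1:3 b2:0 b3:6 b4:9

0: bank 4 row 0 — prev None → EMPTY
1: bank 0 row 9 — prev 8 → CONFLICT
2: bank 4 row 9 — prev 0 → CONFLICT
3: bank 1 row 10 — prev 10 → HIT
4: bank 1 row 10 — prev 10 → HIT
5: bank 0 row 9 — prev 9 → HIT
6: bank 1 row 7 — prev 10 → CONFLICT
7: bank 1 row 3 — prev 7 → CONFLICT
8: bank 2 row 0 — prev None → EMPTY
9: bank 0 row 2 — prev 9 → CONFLICT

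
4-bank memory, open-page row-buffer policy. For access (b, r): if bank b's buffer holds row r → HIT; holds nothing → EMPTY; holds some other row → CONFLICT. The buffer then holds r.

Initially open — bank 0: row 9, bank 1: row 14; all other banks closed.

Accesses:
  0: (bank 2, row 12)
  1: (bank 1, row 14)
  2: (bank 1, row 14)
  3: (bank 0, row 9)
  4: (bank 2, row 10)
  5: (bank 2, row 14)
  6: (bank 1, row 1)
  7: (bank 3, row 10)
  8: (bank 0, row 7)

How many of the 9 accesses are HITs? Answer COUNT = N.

COUNT = 3

  [0] b2 r12: no row ⇒ E
  [1] b1 r14: had r14 ⇒ H
  [2] b1 r14: had r14 ⇒ H
  [3] b0 r9: had r9 ⇒ H
  [4] b2 r10: had r12 ⇒ C
  [5] b2 r14: had r10 ⇒ C
  [6] b1 r1: had r14 ⇒ C
  [7] b3 r10: no row ⇒ E
  [8] b0 r7: had r9 ⇒ C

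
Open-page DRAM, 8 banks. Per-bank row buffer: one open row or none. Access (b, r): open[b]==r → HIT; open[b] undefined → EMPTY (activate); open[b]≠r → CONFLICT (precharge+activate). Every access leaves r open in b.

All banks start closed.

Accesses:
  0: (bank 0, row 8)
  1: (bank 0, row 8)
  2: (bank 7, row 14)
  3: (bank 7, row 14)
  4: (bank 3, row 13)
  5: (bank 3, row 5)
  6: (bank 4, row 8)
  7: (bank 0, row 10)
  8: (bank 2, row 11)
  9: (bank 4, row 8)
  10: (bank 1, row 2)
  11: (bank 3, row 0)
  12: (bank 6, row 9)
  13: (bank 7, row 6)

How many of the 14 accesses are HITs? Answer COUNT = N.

COUNT = 3

step 0: bank0 None->8 [EMPTY]
step 1: bank0 8->8 [HIT]
step 2: bank7 None->14 [EMPTY]
step 3: bank7 14->14 [HIT]
step 4: bank3 None->13 [EMPTY]
step 5: bank3 13->5 [CONFLICT]
step 6: bank4 None->8 [EMPTY]
step 7: bank0 8->10 [CONFLICT]
step 8: bank2 None->11 [EMPTY]
step 9: bank4 8->8 [HIT]
step 10: bank1 None->2 [EMPTY]
step 11: bank3 5->0 [CONFLICT]
step 12: bank6 None->9 [EMPTY]
step 13: bank7 14->6 [CONFLICT]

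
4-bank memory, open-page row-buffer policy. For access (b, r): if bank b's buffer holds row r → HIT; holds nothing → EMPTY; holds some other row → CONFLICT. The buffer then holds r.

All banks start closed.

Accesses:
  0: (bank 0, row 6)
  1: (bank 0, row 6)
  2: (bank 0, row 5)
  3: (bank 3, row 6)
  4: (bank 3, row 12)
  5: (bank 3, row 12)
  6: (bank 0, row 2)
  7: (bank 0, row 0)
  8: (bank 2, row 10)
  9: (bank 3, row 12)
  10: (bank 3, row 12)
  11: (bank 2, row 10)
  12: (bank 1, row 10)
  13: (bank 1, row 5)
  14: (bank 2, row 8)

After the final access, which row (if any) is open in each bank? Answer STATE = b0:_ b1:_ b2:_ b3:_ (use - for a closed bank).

step 0: bank0 None->6 [EMPTY]
step 1: bank0 6->6 [HIT]
step 2: bank0 6->5 [CONFLICT]
step 3: bank3 None->6 [EMPTY]
step 4: bank3 6->12 [CONFLICT]
step 5: bank3 12->12 [HIT]
step 6: bank0 5->2 [CONFLICT]
step 7: bank0 2->0 [CONFLICT]
step 8: bank2 None->10 [EMPTY]
step 9: bank3 12->12 [HIT]
step 10: bank3 12->12 [HIT]
step 11: bank2 10->10 [HIT]
step 12: bank1 None->10 [EMPTY]
step 13: bank1 10->5 [CONFLICT]
step 14: bank2 10->8 [CONFLICT]

STATE = b0:0 b1:5 b2:8 b3:12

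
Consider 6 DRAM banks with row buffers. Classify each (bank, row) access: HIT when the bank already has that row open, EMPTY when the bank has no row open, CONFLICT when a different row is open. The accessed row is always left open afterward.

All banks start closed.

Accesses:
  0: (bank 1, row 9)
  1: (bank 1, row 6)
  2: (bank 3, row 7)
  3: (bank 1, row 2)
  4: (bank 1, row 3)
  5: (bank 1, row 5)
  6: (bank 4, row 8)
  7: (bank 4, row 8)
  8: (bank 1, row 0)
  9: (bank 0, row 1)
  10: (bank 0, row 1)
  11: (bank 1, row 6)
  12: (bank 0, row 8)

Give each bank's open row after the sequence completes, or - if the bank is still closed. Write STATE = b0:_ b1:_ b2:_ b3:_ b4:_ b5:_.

0: bank 1 row 9 — prev None → EMPTY
1: bank 1 row 6 — prev 9 → CONFLICT
2: bank 3 row 7 — prev None → EMPTY
3: bank 1 row 2 — prev 6 → CONFLICT
4: bank 1 row 3 — prev 2 → CONFLICT
5: bank 1 row 5 — prev 3 → CONFLICT
6: bank 4 row 8 — prev None → EMPTY
7: bank 4 row 8 — prev 8 → HIT
8: bank 1 row 0 — prev 5 → CONFLICT
9: bank 0 row 1 — prev None → EMPTY
10: bank 0 row 1 — prev 1 → HIT
11: bank 1 row 6 — prev 0 → CONFLICT
12: bank 0 row 8 — prev 1 → CONFLICT

STATE = b0:8 b1:6 b2:- b3:7 b4:8 b5:-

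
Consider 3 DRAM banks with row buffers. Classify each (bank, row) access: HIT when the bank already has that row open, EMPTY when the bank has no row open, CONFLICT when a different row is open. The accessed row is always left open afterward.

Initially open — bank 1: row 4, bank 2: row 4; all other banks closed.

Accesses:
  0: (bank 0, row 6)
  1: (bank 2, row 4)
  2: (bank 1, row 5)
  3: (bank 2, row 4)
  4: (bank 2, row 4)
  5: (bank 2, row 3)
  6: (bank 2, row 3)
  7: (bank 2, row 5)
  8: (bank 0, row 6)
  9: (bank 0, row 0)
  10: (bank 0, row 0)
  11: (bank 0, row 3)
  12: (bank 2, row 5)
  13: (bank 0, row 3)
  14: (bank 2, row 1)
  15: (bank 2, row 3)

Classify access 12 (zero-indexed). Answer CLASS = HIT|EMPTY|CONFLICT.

step 0: bank0 None->6 [EMPTY]
step 1: bank2 4->4 [HIT]
step 2: bank1 4->5 [CONFLICT]
step 3: bank2 4->4 [HIT]
step 4: bank2 4->4 [HIT]
step 5: bank2 4->3 [CONFLICT]
step 6: bank2 3->3 [HIT]
step 7: bank2 3->5 [CONFLICT]
step 8: bank0 6->6 [HIT]
step 9: bank0 6->0 [CONFLICT]
step 10: bank0 0->0 [HIT]
step 11: bank0 0->3 [CONFLICT]
step 12: bank2 5->5 [HIT]
step 13: bank0 3->3 [HIT]
step 14: bank2 5->1 [CONFLICT]
step 15: bank2 1->3 [CONFLICT]

CLASS = HIT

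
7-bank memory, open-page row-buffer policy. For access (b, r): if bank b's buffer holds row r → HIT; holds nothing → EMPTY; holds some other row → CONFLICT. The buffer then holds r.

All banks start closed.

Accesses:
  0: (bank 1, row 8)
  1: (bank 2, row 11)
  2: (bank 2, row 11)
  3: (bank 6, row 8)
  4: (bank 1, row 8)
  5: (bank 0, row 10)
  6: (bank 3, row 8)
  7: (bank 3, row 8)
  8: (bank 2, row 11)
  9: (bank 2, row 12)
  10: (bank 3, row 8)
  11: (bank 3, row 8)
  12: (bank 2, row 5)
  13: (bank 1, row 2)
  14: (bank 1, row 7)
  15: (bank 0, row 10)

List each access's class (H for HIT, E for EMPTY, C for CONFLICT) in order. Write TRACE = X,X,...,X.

#0 (1,8) E
#1 (2,11) E
#2 (2,11) H  (was 11)
#3 (6,8) E
#4 (1,8) H  (was 8)
#5 (0,10) E
#6 (3,8) E
#7 (3,8) H  (was 8)
#8 (2,11) H  (was 11)
#9 (2,12) C  (was 11)
#10 (3,8) H  (was 8)
#11 (3,8) H  (was 8)
#12 (2,5) C  (was 12)
#13 (1,2) C  (was 8)
#14 (1,7) C  (was 2)
#15 (0,10) H  (was 10)

TRACE = E,E,H,E,H,E,E,H,H,C,H,H,C,C,C,H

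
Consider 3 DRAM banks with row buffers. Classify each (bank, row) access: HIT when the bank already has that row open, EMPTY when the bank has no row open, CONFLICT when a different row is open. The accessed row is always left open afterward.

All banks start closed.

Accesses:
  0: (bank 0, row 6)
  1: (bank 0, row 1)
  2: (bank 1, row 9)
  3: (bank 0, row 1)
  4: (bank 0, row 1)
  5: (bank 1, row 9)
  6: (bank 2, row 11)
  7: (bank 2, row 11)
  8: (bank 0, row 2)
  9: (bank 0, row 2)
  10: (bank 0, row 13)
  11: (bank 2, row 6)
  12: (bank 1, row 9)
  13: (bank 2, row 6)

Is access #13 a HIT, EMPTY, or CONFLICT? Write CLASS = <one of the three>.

#0 (0,6) E
#1 (0,1) C  (was 6)
#2 (1,9) E
#3 (0,1) H  (was 1)
#4 (0,1) H  (was 1)
#5 (1,9) H  (was 9)
#6 (2,11) E
#7 (2,11) H  (was 11)
#8 (0,2) C  (was 1)
#9 (0,2) H  (was 2)
#10 (0,13) C  (was 2)
#11 (2,6) C  (was 11)
#12 (1,9) H  (was 9)
#13 (2,6) H  (was 6)

CLASS = HIT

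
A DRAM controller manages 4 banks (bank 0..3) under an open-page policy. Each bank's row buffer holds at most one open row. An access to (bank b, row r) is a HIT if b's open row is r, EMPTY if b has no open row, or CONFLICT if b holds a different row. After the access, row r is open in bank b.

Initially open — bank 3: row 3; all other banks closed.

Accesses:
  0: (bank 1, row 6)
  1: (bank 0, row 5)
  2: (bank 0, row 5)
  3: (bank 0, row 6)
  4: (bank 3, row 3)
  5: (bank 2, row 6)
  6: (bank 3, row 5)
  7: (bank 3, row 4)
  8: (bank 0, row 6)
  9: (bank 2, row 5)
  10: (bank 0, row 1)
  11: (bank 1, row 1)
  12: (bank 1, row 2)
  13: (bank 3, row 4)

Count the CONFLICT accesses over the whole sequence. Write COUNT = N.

  [0] b1 r6: no row ⇒ E
  [1] b0 r5: no row ⇒ E
  [2] b0 r5: had r5 ⇒ H
  [3] b0 r6: had r5 ⇒ C
  [4] b3 r3: had r3 ⇒ H
  [5] b2 r6: no row ⇒ E
  [6] b3 r5: had r3 ⇒ C
  [7] b3 r4: had r5 ⇒ C
  [8] b0 r6: had r6 ⇒ H
  [9] b2 r5: had r6 ⇒ C
  [10] b0 r1: had r6 ⇒ C
  [11] b1 r1: had r6 ⇒ C
  [12] b1 r2: had r1 ⇒ C
  [13] b3 r4: had r4 ⇒ H

COUNT = 7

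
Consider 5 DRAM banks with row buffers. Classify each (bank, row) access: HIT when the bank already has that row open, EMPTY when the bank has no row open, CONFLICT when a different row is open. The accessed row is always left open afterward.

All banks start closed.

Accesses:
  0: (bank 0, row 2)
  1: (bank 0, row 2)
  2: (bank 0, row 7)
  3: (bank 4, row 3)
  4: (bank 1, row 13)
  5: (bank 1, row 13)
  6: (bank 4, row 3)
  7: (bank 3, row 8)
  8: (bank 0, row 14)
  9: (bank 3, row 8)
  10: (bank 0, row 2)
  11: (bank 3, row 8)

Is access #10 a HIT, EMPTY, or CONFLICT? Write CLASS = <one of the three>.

CLASS = CONFLICT

  [0] b0 r2: no row ⇒ E
  [1] b0 r2: had r2 ⇒ H
  [2] b0 r7: had r2 ⇒ C
  [3] b4 r3: no row ⇒ E
  [4] b1 r13: no row ⇒ E
  [5] b1 r13: had r13 ⇒ H
  [6] b4 r3: had r3 ⇒ H
  [7] b3 r8: no row ⇒ E
  [8] b0 r14: had r7 ⇒ C
  [9] b3 r8: had r8 ⇒ H
  [10] b0 r2: had r14 ⇒ C
  [11] b3 r8: had r8 ⇒ H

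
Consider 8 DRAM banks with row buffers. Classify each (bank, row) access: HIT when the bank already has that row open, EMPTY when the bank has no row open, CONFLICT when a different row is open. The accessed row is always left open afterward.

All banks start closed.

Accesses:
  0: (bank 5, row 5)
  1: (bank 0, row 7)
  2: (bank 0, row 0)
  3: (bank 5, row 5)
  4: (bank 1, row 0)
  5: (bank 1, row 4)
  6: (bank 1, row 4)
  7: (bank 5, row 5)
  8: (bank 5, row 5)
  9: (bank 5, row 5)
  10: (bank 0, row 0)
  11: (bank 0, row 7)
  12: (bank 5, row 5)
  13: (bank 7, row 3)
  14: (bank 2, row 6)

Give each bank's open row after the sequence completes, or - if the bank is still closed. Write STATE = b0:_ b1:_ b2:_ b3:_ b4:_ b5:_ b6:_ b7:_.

0: bank 5 row 5 — prev None → EMPTY
1: bank 0 row 7 — prev None → EMPTY
2: bank 0 row 0 — prev 7 → CONFLICT
3: bank 5 row 5 — prev 5 → HIT
4: bank 1 row 0 — prev None → EMPTY
5: bank 1 row 4 — prev 0 → CONFLICT
6: bank 1 row 4 — prev 4 → HIT
7: bank 5 row 5 — prev 5 → HIT
8: bank 5 row 5 — prev 5 → HIT
9: bank 5 row 5 — prev 5 → HIT
10: bank 0 row 0 — prev 0 → HIT
11: bank 0 row 7 — prev 0 → CONFLICT
12: bank 5 row 5 — prev 5 → HIT
13: bank 7 row 3 — prev None → EMPTY
14: bank 2 row 6 — prev None → EMPTY

STATE = b0:7 b1:4 b2:6 b3:- b4:- b5:5 b6:- b7:3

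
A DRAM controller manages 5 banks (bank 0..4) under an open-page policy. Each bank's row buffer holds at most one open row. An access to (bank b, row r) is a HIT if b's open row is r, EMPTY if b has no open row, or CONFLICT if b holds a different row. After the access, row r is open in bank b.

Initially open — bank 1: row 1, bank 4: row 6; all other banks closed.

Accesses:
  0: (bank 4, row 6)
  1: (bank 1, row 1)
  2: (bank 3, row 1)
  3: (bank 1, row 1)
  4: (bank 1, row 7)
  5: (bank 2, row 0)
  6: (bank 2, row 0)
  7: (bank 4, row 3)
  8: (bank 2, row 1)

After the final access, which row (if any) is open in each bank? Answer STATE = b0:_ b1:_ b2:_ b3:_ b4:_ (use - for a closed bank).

STATE = b0:- b1:7 b2:1 b3:1 b4:3

0: bank 4 row 6 — prev 6 → HIT
1: bank 1 row 1 — prev 1 → HIT
2: bank 3 row 1 — prev None → EMPTY
3: bank 1 row 1 — prev 1 → HIT
4: bank 1 row 7 — prev 1 → CONFLICT
5: bank 2 row 0 — prev None → EMPTY
6: bank 2 row 0 — prev 0 → HIT
7: bank 4 row 3 — prev 6 → CONFLICT
8: bank 2 row 1 — prev 0 → CONFLICT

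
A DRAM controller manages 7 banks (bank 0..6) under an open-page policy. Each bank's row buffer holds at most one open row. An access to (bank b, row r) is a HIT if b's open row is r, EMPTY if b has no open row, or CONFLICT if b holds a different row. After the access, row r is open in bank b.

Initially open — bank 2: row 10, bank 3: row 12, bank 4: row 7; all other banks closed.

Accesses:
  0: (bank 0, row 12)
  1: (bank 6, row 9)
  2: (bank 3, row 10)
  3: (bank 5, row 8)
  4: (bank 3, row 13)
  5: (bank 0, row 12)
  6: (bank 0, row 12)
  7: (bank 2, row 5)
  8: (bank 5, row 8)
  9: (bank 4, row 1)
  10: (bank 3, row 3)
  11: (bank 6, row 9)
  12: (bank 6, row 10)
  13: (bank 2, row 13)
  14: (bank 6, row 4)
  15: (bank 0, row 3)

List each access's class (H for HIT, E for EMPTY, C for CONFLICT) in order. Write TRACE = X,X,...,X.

0: bank 0 row 12 — prev None → EMPTY
1: bank 6 row 9 — prev None → EMPTY
2: bank 3 row 10 — prev 12 → CONFLICT
3: bank 5 row 8 — prev None → EMPTY
4: bank 3 row 13 — prev 10 → CONFLICT
5: bank 0 row 12 — prev 12 → HIT
6: bank 0 row 12 — prev 12 → HIT
7: bank 2 row 5 — prev 10 → CONFLICT
8: bank 5 row 8 — prev 8 → HIT
9: bank 4 row 1 — prev 7 → CONFLICT
10: bank 3 row 3 — prev 13 → CONFLICT
11: bank 6 row 9 — prev 9 → HIT
12: bank 6 row 10 — prev 9 → CONFLICT
13: bank 2 row 13 — prev 5 → CONFLICT
14: bank 6 row 4 — prev 10 → CONFLICT
15: bank 0 row 3 — prev 12 → CONFLICT

TRACE = E,E,C,E,C,H,H,C,H,C,C,H,C,C,C,C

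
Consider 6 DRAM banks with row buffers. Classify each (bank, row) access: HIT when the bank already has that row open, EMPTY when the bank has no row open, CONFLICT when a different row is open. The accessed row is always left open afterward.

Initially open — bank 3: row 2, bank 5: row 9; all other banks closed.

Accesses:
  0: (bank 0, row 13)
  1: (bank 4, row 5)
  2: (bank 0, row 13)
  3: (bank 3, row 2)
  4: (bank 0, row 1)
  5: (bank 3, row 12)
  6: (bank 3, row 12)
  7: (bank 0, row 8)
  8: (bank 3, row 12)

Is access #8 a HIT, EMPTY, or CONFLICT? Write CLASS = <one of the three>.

step 0: bank0 None->13 [EMPTY]
step 1: bank4 None->5 [EMPTY]
step 2: bank0 13->13 [HIT]
step 3: bank3 2->2 [HIT]
step 4: bank0 13->1 [CONFLICT]
step 5: bank3 2->12 [CONFLICT]
step 6: bank3 12->12 [HIT]
step 7: bank0 1->8 [CONFLICT]
step 8: bank3 12->12 [HIT]

CLASS = HIT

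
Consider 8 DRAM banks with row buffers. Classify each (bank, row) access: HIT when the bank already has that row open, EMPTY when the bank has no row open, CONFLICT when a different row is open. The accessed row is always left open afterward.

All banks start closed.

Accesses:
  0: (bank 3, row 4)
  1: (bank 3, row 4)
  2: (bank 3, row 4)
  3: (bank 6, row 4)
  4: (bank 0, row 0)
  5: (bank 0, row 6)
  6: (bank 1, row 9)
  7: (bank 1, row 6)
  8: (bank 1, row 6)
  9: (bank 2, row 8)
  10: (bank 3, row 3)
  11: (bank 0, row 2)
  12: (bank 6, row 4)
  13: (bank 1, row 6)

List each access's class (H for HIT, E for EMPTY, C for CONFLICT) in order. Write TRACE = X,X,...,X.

  [0] b3 r4: no row ⇒ E
  [1] b3 r4: had r4 ⇒ H
  [2] b3 r4: had r4 ⇒ H
  [3] b6 r4: no row ⇒ E
  [4] b0 r0: no row ⇒ E
  [5] b0 r6: had r0 ⇒ C
  [6] b1 r9: no row ⇒ E
  [7] b1 r6: had r9 ⇒ C
  [8] b1 r6: had r6 ⇒ H
  [9] b2 r8: no row ⇒ E
  [10] b3 r3: had r4 ⇒ C
  [11] b0 r2: had r6 ⇒ C
  [12] b6 r4: had r4 ⇒ H
  [13] b1 r6: had r6 ⇒ H

TRACE = E,H,H,E,E,C,E,C,H,E,C,C,H,H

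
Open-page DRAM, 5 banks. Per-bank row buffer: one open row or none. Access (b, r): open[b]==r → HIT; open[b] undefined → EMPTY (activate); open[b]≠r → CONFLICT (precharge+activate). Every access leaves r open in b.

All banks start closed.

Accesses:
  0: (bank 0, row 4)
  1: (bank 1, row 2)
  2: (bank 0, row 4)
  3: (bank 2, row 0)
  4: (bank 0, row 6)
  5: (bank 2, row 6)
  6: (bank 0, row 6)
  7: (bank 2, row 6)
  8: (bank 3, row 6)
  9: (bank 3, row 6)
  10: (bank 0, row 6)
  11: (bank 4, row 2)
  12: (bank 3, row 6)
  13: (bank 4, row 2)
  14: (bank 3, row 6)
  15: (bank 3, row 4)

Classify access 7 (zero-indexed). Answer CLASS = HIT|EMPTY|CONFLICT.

CLASS = HIT

step 0: bank0 None->4 [EMPTY]
step 1: bank1 None->2 [EMPTY]
step 2: bank0 4->4 [HIT]
step 3: bank2 None->0 [EMPTY]
step 4: bank0 4->6 [CONFLICT]
step 5: bank2 0->6 [CONFLICT]
step 6: bank0 6->6 [HIT]
step 7: bank2 6->6 [HIT]
step 8: bank3 None->6 [EMPTY]
step 9: bank3 6->6 [HIT]
step 10: bank0 6->6 [HIT]
step 11: bank4 None->2 [EMPTY]
step 12: bank3 6->6 [HIT]
step 13: bank4 2->2 [HIT]
step 14: bank3 6->6 [HIT]
step 15: bank3 6->4 [CONFLICT]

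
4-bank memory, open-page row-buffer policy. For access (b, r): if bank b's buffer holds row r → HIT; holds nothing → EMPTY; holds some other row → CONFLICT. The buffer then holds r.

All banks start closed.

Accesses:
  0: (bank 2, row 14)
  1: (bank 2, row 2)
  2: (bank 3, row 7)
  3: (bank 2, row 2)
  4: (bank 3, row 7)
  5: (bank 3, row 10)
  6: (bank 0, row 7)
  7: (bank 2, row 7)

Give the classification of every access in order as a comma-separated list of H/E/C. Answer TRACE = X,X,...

TRACE = E,C,E,H,H,C,E,C

0: bank 2 row 14 — prev None → EMPTY
1: bank 2 row 2 — prev 14 → CONFLICT
2: bank 3 row 7 — prev None → EMPTY
3: bank 2 row 2 — prev 2 → HIT
4: bank 3 row 7 — prev 7 → HIT
5: bank 3 row 10 — prev 7 → CONFLICT
6: bank 0 row 7 — prev None → EMPTY
7: bank 2 row 7 — prev 2 → CONFLICT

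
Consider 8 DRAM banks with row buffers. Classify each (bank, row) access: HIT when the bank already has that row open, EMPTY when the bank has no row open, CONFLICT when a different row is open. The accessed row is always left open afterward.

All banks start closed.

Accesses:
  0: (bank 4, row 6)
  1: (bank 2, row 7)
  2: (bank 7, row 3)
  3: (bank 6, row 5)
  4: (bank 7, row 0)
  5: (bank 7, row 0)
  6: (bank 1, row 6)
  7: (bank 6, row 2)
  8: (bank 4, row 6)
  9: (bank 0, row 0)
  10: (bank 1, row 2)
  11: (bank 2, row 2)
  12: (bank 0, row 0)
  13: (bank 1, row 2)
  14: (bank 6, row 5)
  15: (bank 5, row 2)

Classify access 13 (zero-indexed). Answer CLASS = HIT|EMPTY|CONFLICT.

CLASS = HIT

0: bank 4 row 6 — prev None → EMPTY
1: bank 2 row 7 — prev None → EMPTY
2: bank 7 row 3 — prev None → EMPTY
3: bank 6 row 5 — prev None → EMPTY
4: bank 7 row 0 — prev 3 → CONFLICT
5: bank 7 row 0 — prev 0 → HIT
6: bank 1 row 6 — prev None → EMPTY
7: bank 6 row 2 — prev 5 → CONFLICT
8: bank 4 row 6 — prev 6 → HIT
9: bank 0 row 0 — prev None → EMPTY
10: bank 1 row 2 — prev 6 → CONFLICT
11: bank 2 row 2 — prev 7 → CONFLICT
12: bank 0 row 0 — prev 0 → HIT
13: bank 1 row 2 — prev 2 → HIT
14: bank 6 row 5 — prev 2 → CONFLICT
15: bank 5 row 2 — prev None → EMPTY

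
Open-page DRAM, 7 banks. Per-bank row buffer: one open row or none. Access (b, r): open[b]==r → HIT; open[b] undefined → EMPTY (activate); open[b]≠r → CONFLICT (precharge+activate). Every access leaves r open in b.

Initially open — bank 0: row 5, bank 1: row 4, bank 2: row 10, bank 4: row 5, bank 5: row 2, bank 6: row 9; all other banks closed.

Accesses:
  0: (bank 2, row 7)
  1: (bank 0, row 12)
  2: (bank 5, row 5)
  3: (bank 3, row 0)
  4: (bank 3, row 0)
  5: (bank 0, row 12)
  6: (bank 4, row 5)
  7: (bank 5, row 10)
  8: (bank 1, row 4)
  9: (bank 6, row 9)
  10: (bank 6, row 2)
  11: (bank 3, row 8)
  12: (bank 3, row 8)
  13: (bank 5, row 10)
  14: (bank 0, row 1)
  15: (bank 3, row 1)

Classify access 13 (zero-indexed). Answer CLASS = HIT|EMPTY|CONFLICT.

CLASS = HIT

0: bank 2 row 7 — prev 10 → CONFLICT
1: bank 0 row 12 — prev 5 → CONFLICT
2: bank 5 row 5 — prev 2 → CONFLICT
3: bank 3 row 0 — prev None → EMPTY
4: bank 3 row 0 — prev 0 → HIT
5: bank 0 row 12 — prev 12 → HIT
6: bank 4 row 5 — prev 5 → HIT
7: bank 5 row 10 — prev 5 → CONFLICT
8: bank 1 row 4 — prev 4 → HIT
9: bank 6 row 9 — prev 9 → HIT
10: bank 6 row 2 — prev 9 → CONFLICT
11: bank 3 row 8 — prev 0 → CONFLICT
12: bank 3 row 8 — prev 8 → HIT
13: bank 5 row 10 — prev 10 → HIT
14: bank 0 row 1 — prev 12 → CONFLICT
15: bank 3 row 1 — prev 8 → CONFLICT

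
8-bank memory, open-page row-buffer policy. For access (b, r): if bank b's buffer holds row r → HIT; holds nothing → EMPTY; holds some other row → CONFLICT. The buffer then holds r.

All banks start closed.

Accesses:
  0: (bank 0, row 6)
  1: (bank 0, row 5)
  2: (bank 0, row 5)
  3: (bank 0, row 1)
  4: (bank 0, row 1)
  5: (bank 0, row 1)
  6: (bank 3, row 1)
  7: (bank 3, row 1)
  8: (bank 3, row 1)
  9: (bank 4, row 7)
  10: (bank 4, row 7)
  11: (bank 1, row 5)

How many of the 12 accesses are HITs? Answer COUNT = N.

COUNT = 6

  [0] b0 r6: no row ⇒ E
  [1] b0 r5: had r6 ⇒ C
  [2] b0 r5: had r5 ⇒ H
  [3] b0 r1: had r5 ⇒ C
  [4] b0 r1: had r1 ⇒ H
  [5] b0 r1: had r1 ⇒ H
  [6] b3 r1: no row ⇒ E
  [7] b3 r1: had r1 ⇒ H
  [8] b3 r1: had r1 ⇒ H
  [9] b4 r7: no row ⇒ E
  [10] b4 r7: had r7 ⇒ H
  [11] b1 r5: no row ⇒ E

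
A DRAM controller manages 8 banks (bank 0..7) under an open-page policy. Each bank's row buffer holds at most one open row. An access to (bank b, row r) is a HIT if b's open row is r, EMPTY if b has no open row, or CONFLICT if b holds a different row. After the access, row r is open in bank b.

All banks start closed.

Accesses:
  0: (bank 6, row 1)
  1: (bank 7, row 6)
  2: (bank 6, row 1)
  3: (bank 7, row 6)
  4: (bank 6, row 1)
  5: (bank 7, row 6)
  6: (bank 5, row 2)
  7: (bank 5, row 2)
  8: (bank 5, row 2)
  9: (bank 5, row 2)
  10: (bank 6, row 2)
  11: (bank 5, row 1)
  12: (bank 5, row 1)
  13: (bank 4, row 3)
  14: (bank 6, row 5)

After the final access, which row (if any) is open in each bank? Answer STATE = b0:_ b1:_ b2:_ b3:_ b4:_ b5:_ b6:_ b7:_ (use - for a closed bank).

step 0: bank6 None->1 [EMPTY]
step 1: bank7 None->6 [EMPTY]
step 2: bank6 1->1 [HIT]
step 3: bank7 6->6 [HIT]
step 4: bank6 1->1 [HIT]
step 5: bank7 6->6 [HIT]
step 6: bank5 None->2 [EMPTY]
step 7: bank5 2->2 [HIT]
step 8: bank5 2->2 [HIT]
step 9: bank5 2->2 [HIT]
step 10: bank6 1->2 [CONFLICT]
step 11: bank5 2->1 [CONFLICT]
step 12: bank5 1->1 [HIT]
step 13: bank4 None->3 [EMPTY]
step 14: bank6 2->5 [CONFLICT]

STATE = b0:- b1:- b2:- b3:- b4:3 b5:1 b6:5 b7:6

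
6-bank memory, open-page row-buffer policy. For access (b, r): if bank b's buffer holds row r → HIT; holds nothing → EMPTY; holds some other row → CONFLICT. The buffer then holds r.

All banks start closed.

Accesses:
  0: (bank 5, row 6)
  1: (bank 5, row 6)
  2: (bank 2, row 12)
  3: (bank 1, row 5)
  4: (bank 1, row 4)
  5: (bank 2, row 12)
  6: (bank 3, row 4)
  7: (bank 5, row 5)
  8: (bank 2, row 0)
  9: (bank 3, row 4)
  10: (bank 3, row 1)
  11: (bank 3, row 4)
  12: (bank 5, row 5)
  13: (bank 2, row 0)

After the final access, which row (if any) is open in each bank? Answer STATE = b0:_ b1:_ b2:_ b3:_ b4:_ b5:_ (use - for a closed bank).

STATE = b0:- b1:4 b2:0 b3:4 b4:- b5:5

step 0: bank5 None->6 [EMPTY]
step 1: bank5 6->6 [HIT]
step 2: bank2 None->12 [EMPTY]
step 3: bank1 None->5 [EMPTY]
step 4: bank1 5->4 [CONFLICT]
step 5: bank2 12->12 [HIT]
step 6: bank3 None->4 [EMPTY]
step 7: bank5 6->5 [CONFLICT]
step 8: bank2 12->0 [CONFLICT]
step 9: bank3 4->4 [HIT]
step 10: bank3 4->1 [CONFLICT]
step 11: bank3 1->4 [CONFLICT]
step 12: bank5 5->5 [HIT]
step 13: bank2 0->0 [HIT]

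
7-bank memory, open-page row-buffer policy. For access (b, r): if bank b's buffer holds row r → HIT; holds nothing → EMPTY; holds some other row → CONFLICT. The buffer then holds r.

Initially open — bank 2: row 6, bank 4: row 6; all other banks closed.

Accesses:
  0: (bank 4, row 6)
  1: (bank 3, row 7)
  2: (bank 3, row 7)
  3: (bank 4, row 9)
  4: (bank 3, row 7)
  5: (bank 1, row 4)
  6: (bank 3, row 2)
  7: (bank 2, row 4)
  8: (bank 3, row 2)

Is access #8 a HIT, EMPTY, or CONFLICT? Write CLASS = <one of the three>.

#0 (4,6) H  (was 6)
#1 (3,7) E
#2 (3,7) H  (was 7)
#3 (4,9) C  (was 6)
#4 (3,7) H  (was 7)
#5 (1,4) E
#6 (3,2) C  (was 7)
#7 (2,4) C  (was 6)
#8 (3,2) H  (was 2)

CLASS = HIT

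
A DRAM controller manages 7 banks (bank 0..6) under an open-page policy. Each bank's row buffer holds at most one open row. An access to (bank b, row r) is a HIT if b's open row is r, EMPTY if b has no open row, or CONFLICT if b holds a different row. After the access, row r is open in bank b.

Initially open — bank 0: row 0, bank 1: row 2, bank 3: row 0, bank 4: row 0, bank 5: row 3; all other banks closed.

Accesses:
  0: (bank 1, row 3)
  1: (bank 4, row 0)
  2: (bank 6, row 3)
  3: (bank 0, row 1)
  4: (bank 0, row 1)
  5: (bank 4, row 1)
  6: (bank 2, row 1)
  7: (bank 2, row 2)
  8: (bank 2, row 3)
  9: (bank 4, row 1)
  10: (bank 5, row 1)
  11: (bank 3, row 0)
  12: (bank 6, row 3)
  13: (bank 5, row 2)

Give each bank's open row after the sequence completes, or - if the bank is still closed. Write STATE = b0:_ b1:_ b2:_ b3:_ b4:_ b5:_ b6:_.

  [0] b1 r3: had r2 ⇒ C
  [1] b4 r0: had r0 ⇒ H
  [2] b6 r3: no row ⇒ E
  [3] b0 r1: had r0 ⇒ C
  [4] b0 r1: had r1 ⇒ H
  [5] b4 r1: had r0 ⇒ C
  [6] b2 r1: no row ⇒ E
  [7] b2 r2: had r1 ⇒ C
  [8] b2 r3: had r2 ⇒ C
  [9] b4 r1: had r1 ⇒ H
  [10] b5 r1: had r3 ⇒ C
  [11] b3 r0: had r0 ⇒ H
  [12] b6 r3: had r3 ⇒ H
  [13] b5 r2: had r1 ⇒ C

STATE = b0:1 b1:3 b2:3 b3:0 b4:1 b5:2 b6:3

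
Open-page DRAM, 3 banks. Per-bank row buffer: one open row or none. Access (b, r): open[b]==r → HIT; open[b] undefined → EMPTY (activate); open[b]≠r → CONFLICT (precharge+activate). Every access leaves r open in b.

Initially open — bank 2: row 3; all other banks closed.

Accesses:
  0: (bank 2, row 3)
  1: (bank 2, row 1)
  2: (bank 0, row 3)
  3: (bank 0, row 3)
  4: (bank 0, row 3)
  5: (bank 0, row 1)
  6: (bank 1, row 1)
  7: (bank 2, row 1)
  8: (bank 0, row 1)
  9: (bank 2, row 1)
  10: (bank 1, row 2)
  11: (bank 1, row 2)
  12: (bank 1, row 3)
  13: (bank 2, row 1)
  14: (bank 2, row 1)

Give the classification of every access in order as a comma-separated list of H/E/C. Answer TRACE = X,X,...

TRACE = H,C,E,H,H,C,E,H,H,H,C,H,C,H,H

  [0] b2 r3: had r3 ⇒ H
  [1] b2 r1: had r3 ⇒ C
  [2] b0 r3: no row ⇒ E
  [3] b0 r3: had r3 ⇒ H
  [4] b0 r3: had r3 ⇒ H
  [5] b0 r1: had r3 ⇒ C
  [6] b1 r1: no row ⇒ E
  [7] b2 r1: had r1 ⇒ H
  [8] b0 r1: had r1 ⇒ H
  [9] b2 r1: had r1 ⇒ H
  [10] b1 r2: had r1 ⇒ C
  [11] b1 r2: had r2 ⇒ H
  [12] b1 r3: had r2 ⇒ C
  [13] b2 r1: had r1 ⇒ H
  [14] b2 r1: had r1 ⇒ H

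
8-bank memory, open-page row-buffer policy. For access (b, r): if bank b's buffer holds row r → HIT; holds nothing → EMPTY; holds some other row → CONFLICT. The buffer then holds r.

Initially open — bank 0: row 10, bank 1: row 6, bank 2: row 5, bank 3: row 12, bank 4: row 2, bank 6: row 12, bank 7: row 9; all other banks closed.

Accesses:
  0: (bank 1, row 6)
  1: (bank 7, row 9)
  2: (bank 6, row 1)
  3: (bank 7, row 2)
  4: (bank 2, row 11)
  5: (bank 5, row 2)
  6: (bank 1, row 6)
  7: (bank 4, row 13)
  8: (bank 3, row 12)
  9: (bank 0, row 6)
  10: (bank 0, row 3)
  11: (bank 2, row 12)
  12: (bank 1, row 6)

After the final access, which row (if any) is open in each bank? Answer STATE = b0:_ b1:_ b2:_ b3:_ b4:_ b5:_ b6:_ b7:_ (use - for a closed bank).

#0 (1,6) H  (was 6)
#1 (7,9) H  (was 9)
#2 (6,1) C  (was 12)
#3 (7,2) C  (was 9)
#4 (2,11) C  (was 5)
#5 (5,2) E
#6 (1,6) H  (was 6)
#7 (4,13) C  (was 2)
#8 (3,12) H  (was 12)
#9 (0,6) C  (was 10)
#10 (0,3) C  (was 6)
#11 (2,12) C  (was 11)
#12 (1,6) H  (was 6)

STATE = b0:3 b1:6 b2:12 b3:12 b4:13 b5:2 b6:1 b7:2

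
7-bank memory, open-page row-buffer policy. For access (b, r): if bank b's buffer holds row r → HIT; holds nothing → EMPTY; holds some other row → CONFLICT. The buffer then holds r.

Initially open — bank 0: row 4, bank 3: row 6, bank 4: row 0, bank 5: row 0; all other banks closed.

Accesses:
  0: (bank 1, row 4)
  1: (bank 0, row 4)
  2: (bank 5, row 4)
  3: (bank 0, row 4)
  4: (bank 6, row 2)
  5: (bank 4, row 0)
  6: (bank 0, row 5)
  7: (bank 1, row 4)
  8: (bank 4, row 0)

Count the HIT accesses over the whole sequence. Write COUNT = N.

COUNT = 5

  [0] b1 r4: no row ⇒ E
  [1] b0 r4: had r4 ⇒ H
  [2] b5 r4: had r0 ⇒ C
  [3] b0 r4: had r4 ⇒ H
  [4] b6 r2: no row ⇒ E
  [5] b4 r0: had r0 ⇒ H
  [6] b0 r5: had r4 ⇒ C
  [7] b1 r4: had r4 ⇒ H
  [8] b4 r0: had r0 ⇒ H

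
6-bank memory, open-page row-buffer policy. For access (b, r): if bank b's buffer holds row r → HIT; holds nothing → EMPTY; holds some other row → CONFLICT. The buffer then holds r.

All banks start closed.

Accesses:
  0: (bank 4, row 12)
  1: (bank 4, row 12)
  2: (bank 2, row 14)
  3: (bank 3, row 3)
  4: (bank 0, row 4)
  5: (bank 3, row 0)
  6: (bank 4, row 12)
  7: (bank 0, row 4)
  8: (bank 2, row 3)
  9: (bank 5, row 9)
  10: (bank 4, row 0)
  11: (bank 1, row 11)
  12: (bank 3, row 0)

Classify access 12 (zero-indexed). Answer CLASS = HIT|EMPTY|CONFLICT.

  [0] b4 r12: no row ⇒ E
  [1] b4 r12: had r12 ⇒ H
  [2] b2 r14: no row ⇒ E
  [3] b3 r3: no row ⇒ E
  [4] b0 r4: no row ⇒ E
  [5] b3 r0: had r3 ⇒ C
  [6] b4 r12: had r12 ⇒ H
  [7] b0 r4: had r4 ⇒ H
  [8] b2 r3: had r14 ⇒ C
  [9] b5 r9: no row ⇒ E
  [10] b4 r0: had r12 ⇒ C
  [11] b1 r11: no row ⇒ E
  [12] b3 r0: had r0 ⇒ H

CLASS = HIT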